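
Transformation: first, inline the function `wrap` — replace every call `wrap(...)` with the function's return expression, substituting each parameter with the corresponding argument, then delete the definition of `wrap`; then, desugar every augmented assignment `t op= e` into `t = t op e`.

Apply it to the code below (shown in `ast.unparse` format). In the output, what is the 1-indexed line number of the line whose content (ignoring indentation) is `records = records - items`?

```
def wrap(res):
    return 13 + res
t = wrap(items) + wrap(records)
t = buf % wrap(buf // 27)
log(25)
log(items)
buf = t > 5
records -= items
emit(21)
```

6

Transformed code:
t = 13 + items + (13 + records)
t = buf % (13 + buf // 27)
log(25)
log(items)
buf = t > 5
records = records - items
emit(21)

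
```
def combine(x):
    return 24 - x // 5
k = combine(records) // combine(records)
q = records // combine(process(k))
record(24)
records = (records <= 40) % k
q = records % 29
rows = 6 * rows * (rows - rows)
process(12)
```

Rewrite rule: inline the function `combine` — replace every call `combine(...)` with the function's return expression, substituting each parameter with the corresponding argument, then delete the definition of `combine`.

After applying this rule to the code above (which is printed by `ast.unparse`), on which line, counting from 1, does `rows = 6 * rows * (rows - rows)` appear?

Transformed code:
k = (24 - records // 5) // (24 - records // 5)
q = records // (24 - process(k) // 5)
record(24)
records = (records <= 40) % k
q = records % 29
rows = 6 * rows * (rows - rows)
process(12)

6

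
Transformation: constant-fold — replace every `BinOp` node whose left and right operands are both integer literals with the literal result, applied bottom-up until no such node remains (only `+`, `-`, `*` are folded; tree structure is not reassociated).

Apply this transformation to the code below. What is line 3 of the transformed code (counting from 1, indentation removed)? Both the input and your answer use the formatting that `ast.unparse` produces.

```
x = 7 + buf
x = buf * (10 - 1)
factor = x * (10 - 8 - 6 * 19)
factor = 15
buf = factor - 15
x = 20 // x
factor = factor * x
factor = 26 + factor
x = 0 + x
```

Transformed code:
x = 7 + buf
x = buf * 9
factor = x * -112
factor = 15
buf = factor - 15
x = 20 // x
factor = factor * x
factor = 26 + factor
x = 0 + x

factor = x * -112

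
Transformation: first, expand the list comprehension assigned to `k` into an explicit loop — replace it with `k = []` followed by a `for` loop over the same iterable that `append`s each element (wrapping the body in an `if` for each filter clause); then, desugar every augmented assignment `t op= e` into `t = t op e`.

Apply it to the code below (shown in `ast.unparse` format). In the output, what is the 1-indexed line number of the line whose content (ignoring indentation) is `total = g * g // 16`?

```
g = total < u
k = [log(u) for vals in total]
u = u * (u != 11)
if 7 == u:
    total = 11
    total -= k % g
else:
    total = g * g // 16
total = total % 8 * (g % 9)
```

Transformed code:
g = total < u
k = []
for vals in total:
    k.append(log(u))
u = u * (u != 11)
if 7 == u:
    total = 11
    total = total - k % g
else:
    total = g * g // 16
total = total % 8 * (g % 9)

10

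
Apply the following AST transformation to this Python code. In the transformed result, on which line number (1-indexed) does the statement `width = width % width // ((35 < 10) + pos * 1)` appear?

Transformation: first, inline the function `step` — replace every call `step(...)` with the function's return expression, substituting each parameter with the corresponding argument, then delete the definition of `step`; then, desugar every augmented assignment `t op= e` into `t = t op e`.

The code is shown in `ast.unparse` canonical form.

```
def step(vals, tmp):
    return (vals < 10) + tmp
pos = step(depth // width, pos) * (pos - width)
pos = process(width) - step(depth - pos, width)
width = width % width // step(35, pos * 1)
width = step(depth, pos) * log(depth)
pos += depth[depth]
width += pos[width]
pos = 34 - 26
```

Transformed code:
pos = ((depth // width < 10) + pos) * (pos - width)
pos = process(width) - ((depth - pos < 10) + width)
width = width % width // ((35 < 10) + pos * 1)
width = ((depth < 10) + pos) * log(depth)
pos = pos + depth[depth]
width = width + pos[width]
pos = 34 - 26

3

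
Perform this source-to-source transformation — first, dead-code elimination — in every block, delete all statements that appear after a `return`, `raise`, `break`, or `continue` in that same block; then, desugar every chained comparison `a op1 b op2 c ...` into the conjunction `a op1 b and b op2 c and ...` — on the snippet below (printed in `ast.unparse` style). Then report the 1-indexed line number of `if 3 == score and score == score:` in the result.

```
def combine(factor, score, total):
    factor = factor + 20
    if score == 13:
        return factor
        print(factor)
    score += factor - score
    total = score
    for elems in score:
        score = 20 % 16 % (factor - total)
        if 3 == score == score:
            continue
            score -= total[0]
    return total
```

Transformed code:
def combine(factor, score, total):
    factor = factor + 20
    if score == 13:
        return factor
    score += factor - score
    total = score
    for elems in score:
        score = 20 % 16 % (factor - total)
        if 3 == score and score == score:
            continue
    return total

9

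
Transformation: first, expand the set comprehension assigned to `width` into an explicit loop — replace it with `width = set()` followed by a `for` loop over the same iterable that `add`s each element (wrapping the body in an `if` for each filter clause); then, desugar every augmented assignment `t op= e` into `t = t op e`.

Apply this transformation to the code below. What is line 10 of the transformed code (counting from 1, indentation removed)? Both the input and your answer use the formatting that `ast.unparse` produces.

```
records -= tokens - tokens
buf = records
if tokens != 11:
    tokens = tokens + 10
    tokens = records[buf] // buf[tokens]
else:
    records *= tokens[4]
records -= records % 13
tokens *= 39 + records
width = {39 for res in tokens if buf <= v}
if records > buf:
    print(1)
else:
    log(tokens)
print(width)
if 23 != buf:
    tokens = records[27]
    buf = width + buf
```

Transformed code:
records = records - (tokens - tokens)
buf = records
if tokens != 11:
    tokens = tokens + 10
    tokens = records[buf] // buf[tokens]
else:
    records = records * tokens[4]
records = records - records % 13
tokens = tokens * (39 + records)
width = set()
for res in tokens:
    if buf <= v:
        width.add(39)
if records > buf:
    print(1)
else:
    log(tokens)
print(width)
if 23 != buf:
    tokens = records[27]
    buf = width + buf

width = set()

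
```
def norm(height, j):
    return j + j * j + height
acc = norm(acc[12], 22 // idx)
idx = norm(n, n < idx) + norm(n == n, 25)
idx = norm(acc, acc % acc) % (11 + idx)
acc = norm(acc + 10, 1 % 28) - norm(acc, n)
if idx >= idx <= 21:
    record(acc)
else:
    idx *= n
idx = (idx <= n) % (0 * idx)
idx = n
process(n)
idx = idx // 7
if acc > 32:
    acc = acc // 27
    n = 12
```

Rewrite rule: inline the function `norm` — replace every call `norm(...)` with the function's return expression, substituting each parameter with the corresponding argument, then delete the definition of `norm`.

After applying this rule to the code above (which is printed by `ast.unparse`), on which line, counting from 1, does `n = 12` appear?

Transformed code:
acc = 22 // idx + 22 // idx * (22 // idx) + acc[12]
idx = (n < idx) + (n < idx) * (n < idx) + n + (25 + 25 * 25 + (n == n))
idx = (acc % acc + acc % acc * (acc % acc) + acc) % (11 + idx)
acc = 1 % 28 + 1 % 28 * (1 % 28) + (acc + 10) - (n + n * n + acc)
if idx >= idx <= 21:
    record(acc)
else:
    idx *= n
idx = (idx <= n) % (0 * idx)
idx = n
process(n)
idx = idx // 7
if acc > 32:
    acc = acc // 27
    n = 12

15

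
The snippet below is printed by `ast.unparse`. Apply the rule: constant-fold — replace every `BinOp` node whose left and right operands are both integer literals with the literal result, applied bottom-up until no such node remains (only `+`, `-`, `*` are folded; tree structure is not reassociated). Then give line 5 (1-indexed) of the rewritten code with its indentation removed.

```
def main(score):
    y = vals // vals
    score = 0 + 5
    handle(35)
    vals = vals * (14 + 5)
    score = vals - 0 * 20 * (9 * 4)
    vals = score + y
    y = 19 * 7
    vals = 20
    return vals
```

Transformed code:
def main(score):
    y = vals // vals
    score = 5
    handle(35)
    vals = vals * 19
    score = vals - 0
    vals = score + y
    y = 133
    vals = 20
    return vals

vals = vals * 19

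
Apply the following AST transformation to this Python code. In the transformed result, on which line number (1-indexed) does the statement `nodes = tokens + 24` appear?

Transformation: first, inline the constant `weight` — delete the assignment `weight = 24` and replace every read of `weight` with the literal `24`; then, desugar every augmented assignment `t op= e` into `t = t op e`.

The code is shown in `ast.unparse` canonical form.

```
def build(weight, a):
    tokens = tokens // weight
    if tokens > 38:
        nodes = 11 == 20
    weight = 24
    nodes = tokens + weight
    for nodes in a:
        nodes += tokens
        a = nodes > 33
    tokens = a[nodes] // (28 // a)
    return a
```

5

Transformed code:
def build(weight, a):
    tokens = tokens // 24
    if tokens > 38:
        nodes = 11 == 20
    nodes = tokens + 24
    for nodes in a:
        nodes = nodes + tokens
        a = nodes > 33
    tokens = a[nodes] // (28 // a)
    return a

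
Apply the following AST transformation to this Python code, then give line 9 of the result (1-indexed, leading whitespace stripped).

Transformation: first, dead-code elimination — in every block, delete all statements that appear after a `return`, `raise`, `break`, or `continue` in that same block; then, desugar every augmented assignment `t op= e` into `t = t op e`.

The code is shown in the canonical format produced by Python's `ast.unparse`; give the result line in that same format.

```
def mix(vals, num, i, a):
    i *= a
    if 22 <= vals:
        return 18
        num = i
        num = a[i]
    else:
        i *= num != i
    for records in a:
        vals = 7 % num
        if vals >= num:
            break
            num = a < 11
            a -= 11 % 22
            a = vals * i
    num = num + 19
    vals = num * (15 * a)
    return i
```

if vals >= num:

Transformed code:
def mix(vals, num, i, a):
    i = i * a
    if 22 <= vals:
        return 18
    else:
        i = i * (num != i)
    for records in a:
        vals = 7 % num
        if vals >= num:
            break
    num = num + 19
    vals = num * (15 * a)
    return i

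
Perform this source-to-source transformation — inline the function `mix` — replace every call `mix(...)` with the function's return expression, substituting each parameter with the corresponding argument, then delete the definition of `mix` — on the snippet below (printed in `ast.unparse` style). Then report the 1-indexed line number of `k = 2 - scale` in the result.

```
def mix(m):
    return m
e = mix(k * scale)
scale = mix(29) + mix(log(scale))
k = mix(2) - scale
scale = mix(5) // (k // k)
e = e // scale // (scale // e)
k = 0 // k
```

Transformed code:
e = k * scale
scale = 29 + log(scale)
k = 2 - scale
scale = 5 // (k // k)
e = e // scale // (scale // e)
k = 0 // k

3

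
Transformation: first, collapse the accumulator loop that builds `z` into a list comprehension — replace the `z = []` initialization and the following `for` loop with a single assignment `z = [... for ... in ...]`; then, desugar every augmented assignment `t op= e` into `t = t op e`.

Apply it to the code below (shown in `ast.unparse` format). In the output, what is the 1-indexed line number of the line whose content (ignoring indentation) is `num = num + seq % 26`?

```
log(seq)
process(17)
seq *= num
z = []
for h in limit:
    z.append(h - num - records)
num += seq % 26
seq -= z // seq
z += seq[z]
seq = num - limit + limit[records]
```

Transformed code:
log(seq)
process(17)
seq = seq * num
z = [h - num - records for h in limit]
num = num + seq % 26
seq = seq - z // seq
z = z + seq[z]
seq = num - limit + limit[records]

5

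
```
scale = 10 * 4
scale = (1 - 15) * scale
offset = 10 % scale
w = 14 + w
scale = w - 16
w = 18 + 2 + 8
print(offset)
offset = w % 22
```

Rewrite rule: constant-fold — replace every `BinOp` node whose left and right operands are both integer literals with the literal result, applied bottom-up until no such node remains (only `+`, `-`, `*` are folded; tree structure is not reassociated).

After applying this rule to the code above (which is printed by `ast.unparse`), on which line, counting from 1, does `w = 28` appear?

Transformed code:
scale = 40
scale = -14 * scale
offset = 10 % scale
w = 14 + w
scale = w - 16
w = 28
print(offset)
offset = w % 22

6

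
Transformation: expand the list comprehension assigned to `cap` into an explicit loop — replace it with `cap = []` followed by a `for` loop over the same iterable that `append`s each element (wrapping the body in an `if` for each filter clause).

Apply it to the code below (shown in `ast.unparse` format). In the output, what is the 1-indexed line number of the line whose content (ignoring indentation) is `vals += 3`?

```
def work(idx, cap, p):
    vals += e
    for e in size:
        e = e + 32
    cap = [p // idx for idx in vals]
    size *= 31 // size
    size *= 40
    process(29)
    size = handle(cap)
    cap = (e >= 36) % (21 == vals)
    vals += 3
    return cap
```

13

Transformed code:
def work(idx, cap, p):
    vals += e
    for e in size:
        e = e + 32
    cap = []
    for idx in vals:
        cap.append(p // idx)
    size *= 31 // size
    size *= 40
    process(29)
    size = handle(cap)
    cap = (e >= 36) % (21 == vals)
    vals += 3
    return cap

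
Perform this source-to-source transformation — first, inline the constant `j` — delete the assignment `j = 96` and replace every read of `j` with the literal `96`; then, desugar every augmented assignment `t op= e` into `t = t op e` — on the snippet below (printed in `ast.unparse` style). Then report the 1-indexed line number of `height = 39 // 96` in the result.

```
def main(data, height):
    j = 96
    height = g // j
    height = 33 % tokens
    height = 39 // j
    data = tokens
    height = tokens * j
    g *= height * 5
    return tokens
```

4

Transformed code:
def main(data, height):
    height = g // 96
    height = 33 % tokens
    height = 39 // 96
    data = tokens
    height = tokens * 96
    g = g * (height * 5)
    return tokens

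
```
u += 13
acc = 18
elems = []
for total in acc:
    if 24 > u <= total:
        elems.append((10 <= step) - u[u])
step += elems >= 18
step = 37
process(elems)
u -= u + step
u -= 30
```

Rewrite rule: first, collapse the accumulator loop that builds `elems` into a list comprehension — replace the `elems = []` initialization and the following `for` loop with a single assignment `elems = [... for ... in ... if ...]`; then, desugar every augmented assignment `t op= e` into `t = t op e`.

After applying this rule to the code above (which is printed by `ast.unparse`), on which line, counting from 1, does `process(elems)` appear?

Transformed code:
u = u + 13
acc = 18
elems = [(10 <= step) - u[u] for total in acc if 24 > u <= total]
step = step + (elems >= 18)
step = 37
process(elems)
u = u - (u + step)
u = u - 30

6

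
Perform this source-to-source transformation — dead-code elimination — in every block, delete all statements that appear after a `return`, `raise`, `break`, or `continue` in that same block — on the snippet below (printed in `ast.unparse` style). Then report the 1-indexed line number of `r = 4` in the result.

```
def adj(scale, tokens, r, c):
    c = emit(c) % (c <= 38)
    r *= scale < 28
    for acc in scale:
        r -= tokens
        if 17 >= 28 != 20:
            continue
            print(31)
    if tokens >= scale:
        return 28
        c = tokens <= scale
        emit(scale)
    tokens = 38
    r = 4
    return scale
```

11

Transformed code:
def adj(scale, tokens, r, c):
    c = emit(c) % (c <= 38)
    r *= scale < 28
    for acc in scale:
        r -= tokens
        if 17 >= 28 != 20:
            continue
    if tokens >= scale:
        return 28
    tokens = 38
    r = 4
    return scale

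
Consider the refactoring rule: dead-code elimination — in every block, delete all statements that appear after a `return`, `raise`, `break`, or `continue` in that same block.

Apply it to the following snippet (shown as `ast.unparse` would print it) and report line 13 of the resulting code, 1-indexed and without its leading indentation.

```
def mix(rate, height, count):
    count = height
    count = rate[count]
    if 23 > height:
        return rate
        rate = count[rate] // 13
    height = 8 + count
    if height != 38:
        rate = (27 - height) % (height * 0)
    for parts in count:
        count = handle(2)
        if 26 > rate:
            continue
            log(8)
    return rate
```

Transformed code:
def mix(rate, height, count):
    count = height
    count = rate[count]
    if 23 > height:
        return rate
    height = 8 + count
    if height != 38:
        rate = (27 - height) % (height * 0)
    for parts in count:
        count = handle(2)
        if 26 > rate:
            continue
    return rate

return rate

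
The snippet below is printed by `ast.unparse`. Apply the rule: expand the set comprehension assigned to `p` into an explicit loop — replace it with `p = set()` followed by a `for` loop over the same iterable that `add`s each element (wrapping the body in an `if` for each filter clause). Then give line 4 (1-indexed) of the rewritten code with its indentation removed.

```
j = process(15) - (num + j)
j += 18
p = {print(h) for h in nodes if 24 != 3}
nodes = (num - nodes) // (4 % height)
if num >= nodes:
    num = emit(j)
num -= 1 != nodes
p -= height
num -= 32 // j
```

for h in nodes:

Transformed code:
j = process(15) - (num + j)
j += 18
p = set()
for h in nodes:
    if 24 != 3:
        p.add(print(h))
nodes = (num - nodes) // (4 % height)
if num >= nodes:
    num = emit(j)
num -= 1 != nodes
p -= height
num -= 32 // j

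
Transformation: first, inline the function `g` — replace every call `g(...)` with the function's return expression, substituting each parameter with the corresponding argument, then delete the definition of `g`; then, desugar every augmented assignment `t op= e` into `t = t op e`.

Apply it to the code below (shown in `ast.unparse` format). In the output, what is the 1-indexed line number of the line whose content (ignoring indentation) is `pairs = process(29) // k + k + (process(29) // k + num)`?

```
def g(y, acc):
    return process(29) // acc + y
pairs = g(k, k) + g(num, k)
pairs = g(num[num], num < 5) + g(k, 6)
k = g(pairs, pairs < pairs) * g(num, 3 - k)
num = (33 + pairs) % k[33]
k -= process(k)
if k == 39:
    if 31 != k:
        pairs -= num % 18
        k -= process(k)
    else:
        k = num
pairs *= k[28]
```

Transformed code:
pairs = process(29) // k + k + (process(29) // k + num)
pairs = process(29) // (num < 5) + num[num] + (process(29) // 6 + k)
k = (process(29) // (pairs < pairs) + pairs) * (process(29) // (3 - k) + num)
num = (33 + pairs) % k[33]
k = k - process(k)
if k == 39:
    if 31 != k:
        pairs = pairs - num % 18
        k = k - process(k)
    else:
        k = num
pairs = pairs * k[28]

1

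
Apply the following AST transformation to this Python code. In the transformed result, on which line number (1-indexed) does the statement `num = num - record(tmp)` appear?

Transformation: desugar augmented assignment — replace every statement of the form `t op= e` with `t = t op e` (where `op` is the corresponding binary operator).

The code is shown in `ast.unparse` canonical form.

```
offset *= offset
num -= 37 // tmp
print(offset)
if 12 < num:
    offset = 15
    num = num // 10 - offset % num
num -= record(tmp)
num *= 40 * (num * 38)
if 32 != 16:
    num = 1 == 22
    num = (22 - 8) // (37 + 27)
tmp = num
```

Transformed code:
offset = offset * offset
num = num - 37 // tmp
print(offset)
if 12 < num:
    offset = 15
    num = num // 10 - offset % num
num = num - record(tmp)
num = num * (40 * (num * 38))
if 32 != 16:
    num = 1 == 22
    num = (22 - 8) // (37 + 27)
tmp = num

7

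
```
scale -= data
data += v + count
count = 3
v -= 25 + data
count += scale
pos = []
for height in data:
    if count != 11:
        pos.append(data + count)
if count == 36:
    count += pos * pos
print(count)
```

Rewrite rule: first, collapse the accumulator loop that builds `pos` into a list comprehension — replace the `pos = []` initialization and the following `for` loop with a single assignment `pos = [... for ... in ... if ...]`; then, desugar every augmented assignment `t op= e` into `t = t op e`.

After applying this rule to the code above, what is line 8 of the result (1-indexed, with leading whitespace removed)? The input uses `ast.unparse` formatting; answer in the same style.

count = count + pos * pos

Transformed code:
scale = scale - data
data = data + (v + count)
count = 3
v = v - (25 + data)
count = count + scale
pos = [data + count for height in data if count != 11]
if count == 36:
    count = count + pos * pos
print(count)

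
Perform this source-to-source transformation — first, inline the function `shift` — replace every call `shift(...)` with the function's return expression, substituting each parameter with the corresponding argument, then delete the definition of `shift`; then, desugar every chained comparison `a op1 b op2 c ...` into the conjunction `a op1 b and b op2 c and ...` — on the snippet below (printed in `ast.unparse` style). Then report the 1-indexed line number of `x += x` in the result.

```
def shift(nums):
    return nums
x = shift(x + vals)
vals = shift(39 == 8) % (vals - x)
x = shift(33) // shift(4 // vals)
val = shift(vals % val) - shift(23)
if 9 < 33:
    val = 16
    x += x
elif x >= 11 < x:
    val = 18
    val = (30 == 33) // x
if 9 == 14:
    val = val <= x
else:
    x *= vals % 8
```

7

Transformed code:
x = x + vals
vals = (39 == 8) % (vals - x)
x = 33 // (4 // vals)
val = vals % val - 23
if 9 < 33:
    val = 16
    x += x
elif x >= 11 and 11 < x:
    val = 18
    val = (30 == 33) // x
if 9 == 14:
    val = val <= x
else:
    x *= vals % 8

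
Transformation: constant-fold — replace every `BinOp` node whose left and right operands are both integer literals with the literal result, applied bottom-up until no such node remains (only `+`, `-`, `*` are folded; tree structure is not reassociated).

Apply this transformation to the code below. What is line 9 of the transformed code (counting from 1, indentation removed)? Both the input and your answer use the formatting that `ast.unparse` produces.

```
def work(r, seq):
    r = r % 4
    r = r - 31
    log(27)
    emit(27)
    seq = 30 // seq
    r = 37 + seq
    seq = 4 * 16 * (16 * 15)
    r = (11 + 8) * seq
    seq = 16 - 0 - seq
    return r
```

r = 19 * seq

Transformed code:
def work(r, seq):
    r = r % 4
    r = r - 31
    log(27)
    emit(27)
    seq = 30 // seq
    r = 37 + seq
    seq = 15360
    r = 19 * seq
    seq = 16 - seq
    return r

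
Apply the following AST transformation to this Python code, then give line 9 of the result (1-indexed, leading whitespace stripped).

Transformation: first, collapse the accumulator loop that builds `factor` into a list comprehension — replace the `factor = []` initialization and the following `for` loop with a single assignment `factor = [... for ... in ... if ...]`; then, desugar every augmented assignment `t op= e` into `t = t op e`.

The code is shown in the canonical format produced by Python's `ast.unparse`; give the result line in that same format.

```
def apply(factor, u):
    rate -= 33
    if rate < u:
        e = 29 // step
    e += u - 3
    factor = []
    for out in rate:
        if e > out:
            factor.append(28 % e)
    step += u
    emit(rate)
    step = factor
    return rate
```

Transformed code:
def apply(factor, u):
    rate = rate - 33
    if rate < u:
        e = 29 // step
    e = e + (u - 3)
    factor = [28 % e for out in rate if e > out]
    step = step + u
    emit(rate)
    step = factor
    return rate

step = factor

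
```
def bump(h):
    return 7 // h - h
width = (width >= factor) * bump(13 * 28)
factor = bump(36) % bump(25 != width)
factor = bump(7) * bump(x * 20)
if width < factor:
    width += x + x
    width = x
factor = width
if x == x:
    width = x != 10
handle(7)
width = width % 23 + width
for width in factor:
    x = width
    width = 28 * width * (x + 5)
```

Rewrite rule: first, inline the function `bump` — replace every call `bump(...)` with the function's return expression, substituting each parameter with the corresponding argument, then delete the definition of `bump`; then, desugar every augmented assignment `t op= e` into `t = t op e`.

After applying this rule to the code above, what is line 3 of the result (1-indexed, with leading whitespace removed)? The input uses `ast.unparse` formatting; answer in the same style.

factor = (7 // 7 - 7) * (7 // (x * 20) - x * 20)

Transformed code:
width = (width >= factor) * (7 // (13 * 28) - 13 * 28)
factor = (7 // 36 - 36) % (7 // (25 != width) - (25 != width))
factor = (7 // 7 - 7) * (7 // (x * 20) - x * 20)
if width < factor:
    width = width + (x + x)
    width = x
factor = width
if x == x:
    width = x != 10
handle(7)
width = width % 23 + width
for width in factor:
    x = width
    width = 28 * width * (x + 5)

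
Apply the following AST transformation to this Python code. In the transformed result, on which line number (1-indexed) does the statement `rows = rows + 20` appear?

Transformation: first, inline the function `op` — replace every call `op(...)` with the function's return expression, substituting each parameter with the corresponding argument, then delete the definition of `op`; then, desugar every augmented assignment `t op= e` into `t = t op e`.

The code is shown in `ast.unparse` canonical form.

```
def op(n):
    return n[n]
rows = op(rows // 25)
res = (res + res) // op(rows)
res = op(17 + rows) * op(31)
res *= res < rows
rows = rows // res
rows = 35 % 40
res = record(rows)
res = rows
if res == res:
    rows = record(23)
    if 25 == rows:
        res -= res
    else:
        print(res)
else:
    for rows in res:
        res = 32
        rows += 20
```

18

Transformed code:
rows = (rows // 25)[rows // 25]
res = (res + res) // rows[rows]
res = (17 + rows)[17 + rows] * 31[31]
res = res * (res < rows)
rows = rows // res
rows = 35 % 40
res = record(rows)
res = rows
if res == res:
    rows = record(23)
    if 25 == rows:
        res = res - res
    else:
        print(res)
else:
    for rows in res:
        res = 32
        rows = rows + 20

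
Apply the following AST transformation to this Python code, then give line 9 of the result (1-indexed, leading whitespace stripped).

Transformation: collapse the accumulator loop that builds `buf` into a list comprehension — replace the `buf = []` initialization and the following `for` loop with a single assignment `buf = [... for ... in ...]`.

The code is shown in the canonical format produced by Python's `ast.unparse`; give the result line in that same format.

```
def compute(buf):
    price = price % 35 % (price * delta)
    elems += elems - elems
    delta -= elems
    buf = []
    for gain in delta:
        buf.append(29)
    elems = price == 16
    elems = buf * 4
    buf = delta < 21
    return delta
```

return delta

Transformed code:
def compute(buf):
    price = price % 35 % (price * delta)
    elems += elems - elems
    delta -= elems
    buf = [29 for gain in delta]
    elems = price == 16
    elems = buf * 4
    buf = delta < 21
    return delta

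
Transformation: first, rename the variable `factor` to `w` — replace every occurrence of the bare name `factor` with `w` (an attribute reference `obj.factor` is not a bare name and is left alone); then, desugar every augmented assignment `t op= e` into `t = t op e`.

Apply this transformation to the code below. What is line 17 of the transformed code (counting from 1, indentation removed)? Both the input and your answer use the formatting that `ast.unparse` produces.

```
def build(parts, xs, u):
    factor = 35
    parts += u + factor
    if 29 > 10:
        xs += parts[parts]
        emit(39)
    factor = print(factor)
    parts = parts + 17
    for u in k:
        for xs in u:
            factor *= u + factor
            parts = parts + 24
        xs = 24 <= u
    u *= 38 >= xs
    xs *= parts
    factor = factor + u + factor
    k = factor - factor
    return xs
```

Transformed code:
def build(parts, xs, u):
    w = 35
    parts = parts + (u + w)
    if 29 > 10:
        xs = xs + parts[parts]
        emit(39)
    w = print(w)
    parts = parts + 17
    for u in k:
        for xs in u:
            w = w * (u + w)
            parts = parts + 24
        xs = 24 <= u
    u = u * (38 >= xs)
    xs = xs * parts
    w = w + u + w
    k = w - w
    return xs

k = w - w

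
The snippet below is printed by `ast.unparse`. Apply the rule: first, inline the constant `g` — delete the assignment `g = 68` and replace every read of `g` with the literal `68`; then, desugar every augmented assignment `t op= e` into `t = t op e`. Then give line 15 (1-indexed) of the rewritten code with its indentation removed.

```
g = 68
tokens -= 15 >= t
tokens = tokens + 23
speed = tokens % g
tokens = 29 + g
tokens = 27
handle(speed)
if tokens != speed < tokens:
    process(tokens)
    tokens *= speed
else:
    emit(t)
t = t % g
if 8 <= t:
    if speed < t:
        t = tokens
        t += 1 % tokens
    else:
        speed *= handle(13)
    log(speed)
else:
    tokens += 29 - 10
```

Transformed code:
tokens = tokens - (15 >= t)
tokens = tokens + 23
speed = tokens % 68
tokens = 29 + 68
tokens = 27
handle(speed)
if tokens != speed < tokens:
    process(tokens)
    tokens = tokens * speed
else:
    emit(t)
t = t % 68
if 8 <= t:
    if speed < t:
        t = tokens
        t = t + 1 % tokens
    else:
        speed = speed * handle(13)
    log(speed)
else:
    tokens = tokens + (29 - 10)

t = tokens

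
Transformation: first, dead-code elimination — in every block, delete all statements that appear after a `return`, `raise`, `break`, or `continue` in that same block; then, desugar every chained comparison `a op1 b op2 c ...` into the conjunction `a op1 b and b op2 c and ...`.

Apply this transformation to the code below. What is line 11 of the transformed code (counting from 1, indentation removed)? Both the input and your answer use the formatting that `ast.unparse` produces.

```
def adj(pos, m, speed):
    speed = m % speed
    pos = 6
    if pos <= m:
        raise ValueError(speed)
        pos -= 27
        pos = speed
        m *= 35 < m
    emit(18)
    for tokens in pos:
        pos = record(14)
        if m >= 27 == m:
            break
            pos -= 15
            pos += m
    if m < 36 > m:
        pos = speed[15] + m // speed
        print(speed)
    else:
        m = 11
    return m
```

if m < 36 and 36 > m:

Transformed code:
def adj(pos, m, speed):
    speed = m % speed
    pos = 6
    if pos <= m:
        raise ValueError(speed)
    emit(18)
    for tokens in pos:
        pos = record(14)
        if m >= 27 and 27 == m:
            break
    if m < 36 and 36 > m:
        pos = speed[15] + m // speed
        print(speed)
    else:
        m = 11
    return m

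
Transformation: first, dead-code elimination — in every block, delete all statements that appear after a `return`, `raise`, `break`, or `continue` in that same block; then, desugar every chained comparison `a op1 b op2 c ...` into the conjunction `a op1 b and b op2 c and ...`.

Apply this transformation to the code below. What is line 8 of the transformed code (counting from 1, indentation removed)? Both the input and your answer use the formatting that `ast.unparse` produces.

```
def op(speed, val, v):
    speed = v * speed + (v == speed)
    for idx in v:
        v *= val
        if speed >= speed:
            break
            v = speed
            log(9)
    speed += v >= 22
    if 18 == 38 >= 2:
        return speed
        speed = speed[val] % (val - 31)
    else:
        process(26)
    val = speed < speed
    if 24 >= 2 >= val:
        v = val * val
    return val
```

Transformed code:
def op(speed, val, v):
    speed = v * speed + (v == speed)
    for idx in v:
        v *= val
        if speed >= speed:
            break
    speed += v >= 22
    if 18 == 38 and 38 >= 2:
        return speed
    else:
        process(26)
    val = speed < speed
    if 24 >= 2 and 2 >= val:
        v = val * val
    return val

if 18 == 38 and 38 >= 2:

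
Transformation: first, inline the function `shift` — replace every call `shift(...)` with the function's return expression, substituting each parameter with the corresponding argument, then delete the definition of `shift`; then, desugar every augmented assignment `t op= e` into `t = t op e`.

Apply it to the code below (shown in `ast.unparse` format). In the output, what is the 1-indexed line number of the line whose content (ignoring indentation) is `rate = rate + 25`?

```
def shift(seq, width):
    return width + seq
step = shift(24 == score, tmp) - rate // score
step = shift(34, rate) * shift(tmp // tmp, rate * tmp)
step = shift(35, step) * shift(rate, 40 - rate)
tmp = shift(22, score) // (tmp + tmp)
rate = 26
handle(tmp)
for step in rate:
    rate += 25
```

Transformed code:
step = tmp + (24 == score) - rate // score
step = (rate + 34) * (rate * tmp + tmp // tmp)
step = (step + 35) * (40 - rate + rate)
tmp = (score + 22) // (tmp + tmp)
rate = 26
handle(tmp)
for step in rate:
    rate = rate + 25

8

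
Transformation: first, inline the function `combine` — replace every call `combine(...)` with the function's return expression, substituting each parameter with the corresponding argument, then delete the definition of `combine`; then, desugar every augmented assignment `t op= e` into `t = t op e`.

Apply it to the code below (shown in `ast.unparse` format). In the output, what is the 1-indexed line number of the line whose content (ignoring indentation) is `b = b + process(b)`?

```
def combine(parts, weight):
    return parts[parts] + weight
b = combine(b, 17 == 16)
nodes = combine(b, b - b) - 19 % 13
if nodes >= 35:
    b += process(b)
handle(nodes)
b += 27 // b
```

4

Transformed code:
b = b[b] + (17 == 16)
nodes = b[b] + (b - b) - 19 % 13
if nodes >= 35:
    b = b + process(b)
handle(nodes)
b = b + 27 // b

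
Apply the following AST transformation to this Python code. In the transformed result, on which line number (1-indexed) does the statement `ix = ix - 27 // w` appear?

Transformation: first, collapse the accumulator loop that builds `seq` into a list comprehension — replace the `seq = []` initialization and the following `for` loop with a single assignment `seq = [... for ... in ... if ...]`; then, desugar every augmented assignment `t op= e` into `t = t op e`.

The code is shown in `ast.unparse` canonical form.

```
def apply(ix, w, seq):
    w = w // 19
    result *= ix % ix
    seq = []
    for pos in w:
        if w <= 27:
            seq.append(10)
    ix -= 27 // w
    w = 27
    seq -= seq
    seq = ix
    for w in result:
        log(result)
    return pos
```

5

Transformed code:
def apply(ix, w, seq):
    w = w // 19
    result = result * (ix % ix)
    seq = [10 for pos in w if w <= 27]
    ix = ix - 27 // w
    w = 27
    seq = seq - seq
    seq = ix
    for w in result:
        log(result)
    return pos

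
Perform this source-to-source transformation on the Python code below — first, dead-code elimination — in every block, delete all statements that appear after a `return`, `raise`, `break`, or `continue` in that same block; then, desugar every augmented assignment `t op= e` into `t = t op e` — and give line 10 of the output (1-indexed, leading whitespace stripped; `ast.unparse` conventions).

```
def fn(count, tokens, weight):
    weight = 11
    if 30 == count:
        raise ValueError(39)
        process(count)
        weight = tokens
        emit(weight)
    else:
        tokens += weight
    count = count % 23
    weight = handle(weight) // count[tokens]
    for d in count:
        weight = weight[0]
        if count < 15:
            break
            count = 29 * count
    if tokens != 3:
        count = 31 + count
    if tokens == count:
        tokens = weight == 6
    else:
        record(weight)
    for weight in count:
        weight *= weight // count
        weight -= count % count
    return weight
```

Transformed code:
def fn(count, tokens, weight):
    weight = 11
    if 30 == count:
        raise ValueError(39)
    else:
        tokens = tokens + weight
    count = count % 23
    weight = handle(weight) // count[tokens]
    for d in count:
        weight = weight[0]
        if count < 15:
            break
    if tokens != 3:
        count = 31 + count
    if tokens == count:
        tokens = weight == 6
    else:
        record(weight)
    for weight in count:
        weight = weight * (weight // count)
        weight = weight - count % count
    return weight

weight = weight[0]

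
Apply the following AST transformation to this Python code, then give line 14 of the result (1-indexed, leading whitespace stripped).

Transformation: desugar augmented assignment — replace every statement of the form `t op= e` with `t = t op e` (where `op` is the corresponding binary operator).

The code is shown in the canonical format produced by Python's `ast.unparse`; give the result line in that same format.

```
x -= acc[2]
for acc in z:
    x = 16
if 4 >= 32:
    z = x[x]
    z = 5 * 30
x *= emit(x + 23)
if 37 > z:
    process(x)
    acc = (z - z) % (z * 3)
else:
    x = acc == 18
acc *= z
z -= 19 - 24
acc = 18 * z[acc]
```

Transformed code:
x = x - acc[2]
for acc in z:
    x = 16
if 4 >= 32:
    z = x[x]
    z = 5 * 30
x = x * emit(x + 23)
if 37 > z:
    process(x)
    acc = (z - z) % (z * 3)
else:
    x = acc == 18
acc = acc * z
z = z - (19 - 24)
acc = 18 * z[acc]

z = z - (19 - 24)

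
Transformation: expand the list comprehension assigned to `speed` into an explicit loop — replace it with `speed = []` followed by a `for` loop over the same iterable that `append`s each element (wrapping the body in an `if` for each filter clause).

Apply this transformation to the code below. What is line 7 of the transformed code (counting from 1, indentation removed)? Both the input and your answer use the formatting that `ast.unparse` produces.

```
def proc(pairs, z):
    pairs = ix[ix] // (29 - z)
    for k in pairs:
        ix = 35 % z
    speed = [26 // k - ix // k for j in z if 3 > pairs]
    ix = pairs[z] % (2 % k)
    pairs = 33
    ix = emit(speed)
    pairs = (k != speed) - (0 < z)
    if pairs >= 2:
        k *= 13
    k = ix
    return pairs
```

Transformed code:
def proc(pairs, z):
    pairs = ix[ix] // (29 - z)
    for k in pairs:
        ix = 35 % z
    speed = []
    for j in z:
        if 3 > pairs:
            speed.append(26 // k - ix // k)
    ix = pairs[z] % (2 % k)
    pairs = 33
    ix = emit(speed)
    pairs = (k != speed) - (0 < z)
    if pairs >= 2:
        k *= 13
    k = ix
    return pairs

if 3 > pairs:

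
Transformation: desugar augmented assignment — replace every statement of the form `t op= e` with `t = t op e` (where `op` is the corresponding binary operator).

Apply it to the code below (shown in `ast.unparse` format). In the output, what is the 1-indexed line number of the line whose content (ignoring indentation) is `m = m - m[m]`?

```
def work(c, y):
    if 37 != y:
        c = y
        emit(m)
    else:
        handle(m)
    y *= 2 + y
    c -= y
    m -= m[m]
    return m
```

9

Transformed code:
def work(c, y):
    if 37 != y:
        c = y
        emit(m)
    else:
        handle(m)
    y = y * (2 + y)
    c = c - y
    m = m - m[m]
    return m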